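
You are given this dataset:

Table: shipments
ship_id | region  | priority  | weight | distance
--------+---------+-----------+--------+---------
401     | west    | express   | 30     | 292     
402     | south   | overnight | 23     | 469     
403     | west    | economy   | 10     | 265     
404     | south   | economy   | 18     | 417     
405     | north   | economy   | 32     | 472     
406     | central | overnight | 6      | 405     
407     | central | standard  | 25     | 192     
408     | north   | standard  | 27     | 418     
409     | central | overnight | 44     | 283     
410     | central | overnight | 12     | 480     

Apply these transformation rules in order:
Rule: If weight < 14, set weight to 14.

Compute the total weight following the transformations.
241

Step 1: 3 records have weight < 14
Step 2: These records originally summed to 28
Step 3: After setting to minimum: 3 × 14 = 42
Step 4: Unaffected records sum: 199
Step 5: Final sum = 42 + 199 = 241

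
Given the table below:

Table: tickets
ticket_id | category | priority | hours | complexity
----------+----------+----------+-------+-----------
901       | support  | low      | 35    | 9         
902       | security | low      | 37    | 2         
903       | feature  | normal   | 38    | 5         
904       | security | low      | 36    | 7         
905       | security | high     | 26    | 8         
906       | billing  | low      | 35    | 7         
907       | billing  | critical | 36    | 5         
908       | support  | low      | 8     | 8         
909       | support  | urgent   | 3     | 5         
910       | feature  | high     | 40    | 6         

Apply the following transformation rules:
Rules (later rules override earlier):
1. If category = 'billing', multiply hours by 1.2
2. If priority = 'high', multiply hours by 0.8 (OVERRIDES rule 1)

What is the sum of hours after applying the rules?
295.0

Step 1: Rule 2 takes priority for records with priority = 'high'
  - 2 records: 66 × 0.8 = 52.8
Step 2: Rule 1 applies to remaining records with category = 'billing'
  - 2 records: 71 × 1.2 = 85.2
Step 3: Other records unchanged: 157
Step 4: Final sum = 52.8 + 85.2 + 157 = 295.0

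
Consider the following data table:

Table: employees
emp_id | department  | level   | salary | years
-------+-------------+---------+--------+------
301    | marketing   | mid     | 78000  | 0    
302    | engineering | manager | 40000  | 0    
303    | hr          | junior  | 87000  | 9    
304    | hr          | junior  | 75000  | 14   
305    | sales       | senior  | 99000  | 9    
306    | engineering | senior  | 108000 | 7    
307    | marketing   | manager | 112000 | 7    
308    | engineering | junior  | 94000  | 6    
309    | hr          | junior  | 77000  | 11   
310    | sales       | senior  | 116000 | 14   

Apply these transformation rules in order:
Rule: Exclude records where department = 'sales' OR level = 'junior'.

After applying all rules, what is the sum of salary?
338000

Step 1: Find records where department = 'sales' OR level = 'junior'
Step 2: 6 records match, summing to 548000
Step 3: Original sum: 886000
Step 4: Remaining sum = 886000 - 548000 = 338000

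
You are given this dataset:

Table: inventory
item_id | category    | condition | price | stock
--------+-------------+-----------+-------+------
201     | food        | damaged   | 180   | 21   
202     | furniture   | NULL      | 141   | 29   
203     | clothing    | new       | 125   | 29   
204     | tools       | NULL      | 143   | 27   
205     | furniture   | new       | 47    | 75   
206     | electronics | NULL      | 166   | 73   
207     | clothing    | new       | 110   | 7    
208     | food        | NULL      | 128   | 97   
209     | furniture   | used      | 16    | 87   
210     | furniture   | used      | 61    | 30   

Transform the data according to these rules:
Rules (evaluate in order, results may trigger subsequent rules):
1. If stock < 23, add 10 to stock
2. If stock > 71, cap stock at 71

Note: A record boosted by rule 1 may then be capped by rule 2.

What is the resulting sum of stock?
447

Step 1: Apply rule 1 to records with stock < 23
  - 2 records get bonus of 10
  - Of these, 0 records then exceed 71 and get capped
Step 2: Apply rule 2 to records with stock > 71
  - 4 records (original) are capped
Step 3: Calculate final sum = 447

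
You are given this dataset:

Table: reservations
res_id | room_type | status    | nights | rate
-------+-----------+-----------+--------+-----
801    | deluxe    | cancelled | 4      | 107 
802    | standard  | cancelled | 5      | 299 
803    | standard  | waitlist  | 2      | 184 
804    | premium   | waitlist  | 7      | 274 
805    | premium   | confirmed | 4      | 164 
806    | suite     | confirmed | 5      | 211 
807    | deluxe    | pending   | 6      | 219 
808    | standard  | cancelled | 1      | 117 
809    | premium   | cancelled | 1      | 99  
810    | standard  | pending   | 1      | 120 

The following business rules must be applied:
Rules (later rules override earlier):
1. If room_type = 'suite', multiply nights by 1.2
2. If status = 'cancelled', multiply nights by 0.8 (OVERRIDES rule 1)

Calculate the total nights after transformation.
34.8

Step 1: Rule 2 takes priority for records with status = 'cancelled'
  - 4 records: 11 × 0.8 = 8.8
Step 2: Rule 1 applies to remaining records with room_type = 'suite'
  - 1 records: 5 × 1.2 = 6.0
Step 3: Other records unchanged: 20
Step 4: Final sum = 8.8 + 6.0 + 20 = 34.8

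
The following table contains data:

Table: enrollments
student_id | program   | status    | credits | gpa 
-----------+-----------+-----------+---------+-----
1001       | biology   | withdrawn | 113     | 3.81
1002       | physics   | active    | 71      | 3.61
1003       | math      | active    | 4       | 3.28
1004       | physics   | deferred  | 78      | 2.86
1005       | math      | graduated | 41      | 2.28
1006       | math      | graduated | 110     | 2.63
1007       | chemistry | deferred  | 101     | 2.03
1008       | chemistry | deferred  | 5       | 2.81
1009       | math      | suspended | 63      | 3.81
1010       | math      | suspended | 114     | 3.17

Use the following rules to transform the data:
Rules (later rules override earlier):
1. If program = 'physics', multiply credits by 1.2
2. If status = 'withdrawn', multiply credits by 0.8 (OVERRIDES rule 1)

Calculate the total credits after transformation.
707.2

Step 1: Rule 2 takes priority for records with status = 'withdrawn'
  - 1 records: 113 × 0.8 = 90.4
Step 2: Rule 1 applies to remaining records with program = 'physics'
  - 2 records: 149 × 1.2 = 178.8
Step 3: Other records unchanged: 438
Step 4: Final sum = 90.4 + 178.8 + 438 = 707.2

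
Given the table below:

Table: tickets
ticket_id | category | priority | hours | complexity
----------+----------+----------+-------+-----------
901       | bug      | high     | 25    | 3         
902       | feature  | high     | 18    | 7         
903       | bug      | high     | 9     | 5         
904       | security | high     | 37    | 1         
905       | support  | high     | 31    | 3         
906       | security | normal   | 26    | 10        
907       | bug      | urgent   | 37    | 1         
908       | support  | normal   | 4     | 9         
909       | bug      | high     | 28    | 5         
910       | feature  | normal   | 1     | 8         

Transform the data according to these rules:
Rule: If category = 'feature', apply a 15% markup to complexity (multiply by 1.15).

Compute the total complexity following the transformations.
54.25

Step 1: Records with category = 'feature' have total complexity = 15
Step 2: Apply multiplier: 15 × 1.15 = 17.25
Step 3: Other records total: 37
Step 4: Final sum = 17.25 + 37 = 54.25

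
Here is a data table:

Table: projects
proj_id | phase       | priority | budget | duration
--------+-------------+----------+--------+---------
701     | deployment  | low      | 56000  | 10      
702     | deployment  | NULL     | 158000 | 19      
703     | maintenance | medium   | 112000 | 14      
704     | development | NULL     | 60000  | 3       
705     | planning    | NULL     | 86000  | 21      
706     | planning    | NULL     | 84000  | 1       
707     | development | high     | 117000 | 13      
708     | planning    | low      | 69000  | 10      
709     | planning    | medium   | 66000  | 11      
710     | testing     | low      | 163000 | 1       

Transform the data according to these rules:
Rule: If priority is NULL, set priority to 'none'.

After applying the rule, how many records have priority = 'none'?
4

Step 1: Count records where priority IS NULL
Step 2: Found 4 records with NULL priority
Step 3: These records will have priority set to 'none'
Step 4: Records already having priority = 'none': 0
Step 5: Answer: 4 + 0 = 4 records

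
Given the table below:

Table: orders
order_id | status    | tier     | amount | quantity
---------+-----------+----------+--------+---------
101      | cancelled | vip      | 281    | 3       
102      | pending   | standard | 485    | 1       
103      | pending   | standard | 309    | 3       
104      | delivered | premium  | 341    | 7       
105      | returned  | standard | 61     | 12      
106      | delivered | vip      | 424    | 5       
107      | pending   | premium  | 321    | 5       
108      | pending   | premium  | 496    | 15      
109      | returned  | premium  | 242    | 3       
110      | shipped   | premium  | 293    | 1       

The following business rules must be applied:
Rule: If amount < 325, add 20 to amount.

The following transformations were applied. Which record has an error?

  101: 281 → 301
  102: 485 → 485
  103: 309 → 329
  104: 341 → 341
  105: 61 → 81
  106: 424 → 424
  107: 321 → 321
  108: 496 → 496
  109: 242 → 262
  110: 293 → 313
Record 107 has an error. The correct transformed value should be 341, not 321.

Step 1: Check each record against the rule
Step 2: Record 107 has amount = 321
Step 3: Since 321 < 325, the bonus should have been applied
Step 4: Correct value = 341, but claimed value = 321
Conclusion: Record 107 has the error.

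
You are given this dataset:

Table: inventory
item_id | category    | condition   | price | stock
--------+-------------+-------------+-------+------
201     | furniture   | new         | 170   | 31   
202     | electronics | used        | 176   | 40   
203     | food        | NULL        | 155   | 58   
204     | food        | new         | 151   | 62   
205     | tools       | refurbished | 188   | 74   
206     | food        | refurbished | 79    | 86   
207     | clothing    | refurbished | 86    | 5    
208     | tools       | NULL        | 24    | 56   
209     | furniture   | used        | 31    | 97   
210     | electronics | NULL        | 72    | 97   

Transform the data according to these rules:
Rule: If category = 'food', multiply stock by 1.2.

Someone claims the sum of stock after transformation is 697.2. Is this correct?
No, the correct result is 647.2.

Step 1: Calculate the correct sum after transformation
Step 2: Apply multiplier 1.2 to records where category = 'food'
Step 3: Correct result = 647.2
Step 4: Claimed result = 697.2
Step 5: 647.2 ≠ 697.2
Conclusion: The claimed result is incorrect. The correct answer is 647.2.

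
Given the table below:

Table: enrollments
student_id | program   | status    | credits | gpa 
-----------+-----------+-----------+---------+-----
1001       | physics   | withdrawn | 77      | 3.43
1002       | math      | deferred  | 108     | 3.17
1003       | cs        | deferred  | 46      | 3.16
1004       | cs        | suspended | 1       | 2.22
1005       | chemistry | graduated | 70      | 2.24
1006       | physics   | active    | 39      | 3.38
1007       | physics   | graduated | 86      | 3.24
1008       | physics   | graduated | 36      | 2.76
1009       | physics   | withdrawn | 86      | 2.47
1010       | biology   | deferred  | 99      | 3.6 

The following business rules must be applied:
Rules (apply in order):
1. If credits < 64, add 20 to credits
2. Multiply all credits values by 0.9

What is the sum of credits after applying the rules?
655.2

Step 1: Apply Rule 1 - Add 20 to records with credits < 64
  - 4 records affected: 122 + (4 × 20) = 202
  - Unaffected records: 526
  - Sum after Rule 1: 728
Step 2: Apply Rule 2 - Multiply all by 0.9
  - 728 × 0.9 = 655.2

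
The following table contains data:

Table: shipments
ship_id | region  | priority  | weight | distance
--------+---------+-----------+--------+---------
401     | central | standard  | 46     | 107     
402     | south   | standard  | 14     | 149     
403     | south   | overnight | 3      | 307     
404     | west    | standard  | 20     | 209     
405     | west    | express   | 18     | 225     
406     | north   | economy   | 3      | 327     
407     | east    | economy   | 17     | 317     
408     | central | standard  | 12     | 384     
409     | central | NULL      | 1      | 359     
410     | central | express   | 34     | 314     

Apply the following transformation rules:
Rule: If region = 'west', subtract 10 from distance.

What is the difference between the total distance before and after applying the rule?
20

Step 1: Original sum of distance = 2698
Step 2: 2 records have region = 'west'
Step 3: Each affected record changes by -10
Step 4: Total change = 2 × -10 = -20
Step 5: New sum = 2698 + -20 = 2678
Step 6: Difference = |2678 - 2698| = 20
        (Sum decreased by 20)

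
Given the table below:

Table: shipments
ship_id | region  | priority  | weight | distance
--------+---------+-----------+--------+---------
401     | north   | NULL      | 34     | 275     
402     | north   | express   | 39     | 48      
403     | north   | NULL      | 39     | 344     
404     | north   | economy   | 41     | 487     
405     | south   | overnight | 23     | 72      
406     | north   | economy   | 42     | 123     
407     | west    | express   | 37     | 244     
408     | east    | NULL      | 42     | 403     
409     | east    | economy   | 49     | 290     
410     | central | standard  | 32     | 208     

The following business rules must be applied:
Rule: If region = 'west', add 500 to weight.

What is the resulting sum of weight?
878

Step 1: Count records where region = 'west': 1
Step 2: Total bonus added: 1 × 500 = 500
Step 3: Original sum of weight: 378
Step 4: Final sum = 378 + 500 = 878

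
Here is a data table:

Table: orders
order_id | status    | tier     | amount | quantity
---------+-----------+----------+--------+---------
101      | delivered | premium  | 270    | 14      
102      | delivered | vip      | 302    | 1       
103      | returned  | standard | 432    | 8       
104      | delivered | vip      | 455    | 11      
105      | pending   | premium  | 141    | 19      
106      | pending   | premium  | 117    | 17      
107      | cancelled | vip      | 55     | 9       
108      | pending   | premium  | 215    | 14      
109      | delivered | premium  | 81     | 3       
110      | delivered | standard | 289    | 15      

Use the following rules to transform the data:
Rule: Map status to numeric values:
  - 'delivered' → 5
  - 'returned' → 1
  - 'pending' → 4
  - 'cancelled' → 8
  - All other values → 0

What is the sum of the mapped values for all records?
46

Step 1: Apply mapping to each record
Step 2: Count by status:
  'delivered': 5 records × 5 = 25
  'returned': 1 records × 1 = 1
  'pending': 3 records × 4 = 12
  'cancelled': 1 records × 8 = 8
Step 3: Sum all mapped values = 46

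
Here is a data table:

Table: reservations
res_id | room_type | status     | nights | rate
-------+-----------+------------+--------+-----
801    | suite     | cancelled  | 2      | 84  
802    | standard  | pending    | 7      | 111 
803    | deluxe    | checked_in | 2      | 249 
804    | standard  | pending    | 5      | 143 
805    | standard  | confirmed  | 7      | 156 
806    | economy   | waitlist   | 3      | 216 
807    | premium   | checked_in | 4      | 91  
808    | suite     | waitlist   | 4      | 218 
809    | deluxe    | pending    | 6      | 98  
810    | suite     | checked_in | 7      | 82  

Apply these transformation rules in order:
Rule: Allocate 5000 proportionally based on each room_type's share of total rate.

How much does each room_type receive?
deluxe: 1198.2, economy: 745.86, premium: 314.23, standard: 1415.75, suite: 1325.97

Step 1: Calculate total rate = 1448
Step 2: Calculate each room_type's proportion:
  deluxe: 347/1448 = 23.96% → 1198.2
  economy: 216/1448 = 14.92% → 745.86
  premium: 91/1448 = 6.28% → 314.23
  standard: 410/1448 = 28.31% → 1415.75
  suite: 384/1448 = 26.52% → 1325.97
Step 3: Verify: sum of allocations ≈ 5000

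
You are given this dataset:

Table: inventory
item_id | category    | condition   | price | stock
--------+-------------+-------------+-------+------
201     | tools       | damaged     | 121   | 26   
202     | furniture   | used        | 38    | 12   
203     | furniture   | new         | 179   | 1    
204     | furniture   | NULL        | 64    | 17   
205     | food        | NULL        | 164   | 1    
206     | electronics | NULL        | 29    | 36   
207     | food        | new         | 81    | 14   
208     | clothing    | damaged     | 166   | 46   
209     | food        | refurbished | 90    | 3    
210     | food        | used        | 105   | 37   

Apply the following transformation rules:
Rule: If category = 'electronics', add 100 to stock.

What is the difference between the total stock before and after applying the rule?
100

Step 1: Original sum of stock = 193
Step 2: 1 records have category = 'electronics'
Step 3: Each affected record changes by 100
Step 4: Total change = 1 × 100 = 100
Step 5: New sum = 193 + 100 = 293
Step 6: Difference = |293 - 193| = 100
        (Sum increased by 100)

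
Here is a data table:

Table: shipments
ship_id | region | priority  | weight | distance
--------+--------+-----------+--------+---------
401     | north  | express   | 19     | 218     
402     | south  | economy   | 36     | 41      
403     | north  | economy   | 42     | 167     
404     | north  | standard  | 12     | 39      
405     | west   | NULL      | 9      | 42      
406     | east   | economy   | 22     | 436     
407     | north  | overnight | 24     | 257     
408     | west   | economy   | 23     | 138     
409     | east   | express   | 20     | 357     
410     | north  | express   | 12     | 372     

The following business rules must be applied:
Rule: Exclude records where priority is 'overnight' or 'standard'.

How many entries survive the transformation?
8

Step 1: Count records to exclude
  - 1 (overnight) + 1 (standard) = 2 records
Step 2: Total records: 10
Step 3: Remaining = 10 - 2 = 8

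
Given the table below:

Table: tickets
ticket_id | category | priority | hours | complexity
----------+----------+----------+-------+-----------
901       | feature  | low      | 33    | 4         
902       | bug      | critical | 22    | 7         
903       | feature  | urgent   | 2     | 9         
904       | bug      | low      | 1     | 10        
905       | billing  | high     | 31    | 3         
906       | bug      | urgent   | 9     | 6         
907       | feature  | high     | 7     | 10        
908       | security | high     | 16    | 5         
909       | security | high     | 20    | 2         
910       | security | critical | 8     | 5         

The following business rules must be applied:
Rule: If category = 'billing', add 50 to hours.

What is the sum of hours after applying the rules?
199

Step 1: Count records where category = 'billing': 1
Step 2: Total bonus added: 1 × 50 = 50
Step 3: Original sum of hours: 149
Step 4: Final sum = 149 + 50 = 199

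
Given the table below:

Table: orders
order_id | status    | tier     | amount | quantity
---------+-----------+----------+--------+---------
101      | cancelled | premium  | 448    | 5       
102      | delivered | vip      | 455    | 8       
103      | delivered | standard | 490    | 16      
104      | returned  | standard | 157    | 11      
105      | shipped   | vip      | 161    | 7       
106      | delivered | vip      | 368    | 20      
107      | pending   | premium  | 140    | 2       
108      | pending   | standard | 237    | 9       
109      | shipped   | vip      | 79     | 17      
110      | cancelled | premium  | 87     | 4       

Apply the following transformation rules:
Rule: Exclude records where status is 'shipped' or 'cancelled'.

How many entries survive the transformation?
6

Step 1: Count records to exclude
  - 2 (shipped) + 2 (cancelled) = 4 records
Step 2: Total records: 10
Step 3: Remaining = 10 - 4 = 6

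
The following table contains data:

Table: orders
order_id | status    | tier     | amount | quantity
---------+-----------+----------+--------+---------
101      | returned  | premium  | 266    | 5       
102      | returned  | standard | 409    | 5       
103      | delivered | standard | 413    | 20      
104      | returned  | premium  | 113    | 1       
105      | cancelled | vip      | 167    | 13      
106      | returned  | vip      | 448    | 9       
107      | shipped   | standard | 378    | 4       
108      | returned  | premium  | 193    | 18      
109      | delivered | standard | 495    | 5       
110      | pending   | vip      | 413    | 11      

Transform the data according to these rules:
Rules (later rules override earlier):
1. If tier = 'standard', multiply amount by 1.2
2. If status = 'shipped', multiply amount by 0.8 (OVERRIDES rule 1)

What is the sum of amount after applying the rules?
3482.8

Step 1: Rule 2 takes priority for records with status = 'shipped'
  - 1 records: 378 × 0.8 = 302.4
Step 2: Rule 1 applies to remaining records with tier = 'standard'
  - 3 records: 1317 × 1.2 = 1580.4
Step 3: Other records unchanged: 1600
Step 4: Final sum = 302.4 + 1580.4 + 1600 = 3482.8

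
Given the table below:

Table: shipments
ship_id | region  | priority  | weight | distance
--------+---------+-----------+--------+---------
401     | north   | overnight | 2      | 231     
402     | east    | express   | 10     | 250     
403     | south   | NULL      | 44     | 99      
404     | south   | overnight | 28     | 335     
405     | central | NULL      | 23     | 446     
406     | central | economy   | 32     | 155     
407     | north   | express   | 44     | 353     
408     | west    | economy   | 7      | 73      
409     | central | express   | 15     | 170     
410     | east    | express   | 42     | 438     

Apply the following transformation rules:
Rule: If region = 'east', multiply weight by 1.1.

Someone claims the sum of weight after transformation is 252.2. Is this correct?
Yes, the result is correct.

Step 1: Calculate the correct sum after transformation
Step 2: Apply multiplier 1.1 to records where region = 'east'
Step 3: Correct result = 252.2
Step 4: Claimed result = 252.2
Step 5: 252.2 = 252.2 ✓
Conclusion: The claimed result is correct.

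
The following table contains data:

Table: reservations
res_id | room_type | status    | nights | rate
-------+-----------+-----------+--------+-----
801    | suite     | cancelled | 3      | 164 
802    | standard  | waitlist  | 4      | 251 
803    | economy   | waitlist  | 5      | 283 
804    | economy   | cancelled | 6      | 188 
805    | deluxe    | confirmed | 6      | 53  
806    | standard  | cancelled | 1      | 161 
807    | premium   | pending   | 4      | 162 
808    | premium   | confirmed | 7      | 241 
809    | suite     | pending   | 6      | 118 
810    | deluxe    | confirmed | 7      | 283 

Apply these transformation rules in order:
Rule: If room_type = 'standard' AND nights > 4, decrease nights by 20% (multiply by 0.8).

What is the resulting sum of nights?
49

Step 1: Find records where room_type = 'standard' AND nights > 4
Step 2: 0 records match, summing to 0
Step 3: After multiplier: 0 × 0.8 = 0.0
Step 4: Unaffected records sum: 49
Step 5: Final sum = 0.0 + 49 = 49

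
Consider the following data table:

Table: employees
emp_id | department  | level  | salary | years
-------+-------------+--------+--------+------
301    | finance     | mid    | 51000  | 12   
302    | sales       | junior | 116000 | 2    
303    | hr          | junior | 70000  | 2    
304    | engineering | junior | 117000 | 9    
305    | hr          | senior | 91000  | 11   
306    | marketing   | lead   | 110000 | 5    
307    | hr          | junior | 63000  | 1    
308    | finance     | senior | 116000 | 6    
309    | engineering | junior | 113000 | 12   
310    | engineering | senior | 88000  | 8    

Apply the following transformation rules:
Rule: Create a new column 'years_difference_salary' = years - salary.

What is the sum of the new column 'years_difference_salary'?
-934932

Step 1: For each record, compute years - salary
Example calculations:
  12 - 51000 = -50988
  2 - 116000 = -115998
  2 - 70000 = -69998
  ...
Step 2: Sum all derived values
Step 3: Total = -934932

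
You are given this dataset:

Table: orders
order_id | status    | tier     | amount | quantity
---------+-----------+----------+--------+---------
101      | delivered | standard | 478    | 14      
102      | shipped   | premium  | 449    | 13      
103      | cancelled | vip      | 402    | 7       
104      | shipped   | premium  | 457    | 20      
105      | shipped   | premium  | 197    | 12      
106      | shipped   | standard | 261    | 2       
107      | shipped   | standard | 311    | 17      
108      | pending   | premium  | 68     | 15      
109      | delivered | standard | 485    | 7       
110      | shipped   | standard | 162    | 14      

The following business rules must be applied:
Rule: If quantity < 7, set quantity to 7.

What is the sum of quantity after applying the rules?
126

Step 1: 1 records have quantity < 7
Step 2: These records originally summed to 2
Step 3: After setting to minimum: 1 × 7 = 7
Step 4: Unaffected records sum: 119
Step 5: Final sum = 7 + 119 = 126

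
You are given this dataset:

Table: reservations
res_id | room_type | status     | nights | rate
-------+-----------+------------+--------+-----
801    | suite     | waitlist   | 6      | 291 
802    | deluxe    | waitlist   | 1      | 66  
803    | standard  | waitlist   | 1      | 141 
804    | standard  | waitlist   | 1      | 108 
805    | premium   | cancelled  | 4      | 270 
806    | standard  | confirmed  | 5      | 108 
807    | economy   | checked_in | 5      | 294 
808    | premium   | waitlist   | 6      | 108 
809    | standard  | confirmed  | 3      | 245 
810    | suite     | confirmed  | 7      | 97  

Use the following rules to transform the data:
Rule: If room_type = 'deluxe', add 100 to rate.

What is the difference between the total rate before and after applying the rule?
100

Step 1: Original sum of rate = 1728
Step 2: 1 records have room_type = 'deluxe'
Step 3: Each affected record changes by 100
Step 4: Total change = 1 × 100 = 100
Step 5: New sum = 1728 + 100 = 1828
Step 6: Difference = |1828 - 1728| = 100
        (Sum increased by 100)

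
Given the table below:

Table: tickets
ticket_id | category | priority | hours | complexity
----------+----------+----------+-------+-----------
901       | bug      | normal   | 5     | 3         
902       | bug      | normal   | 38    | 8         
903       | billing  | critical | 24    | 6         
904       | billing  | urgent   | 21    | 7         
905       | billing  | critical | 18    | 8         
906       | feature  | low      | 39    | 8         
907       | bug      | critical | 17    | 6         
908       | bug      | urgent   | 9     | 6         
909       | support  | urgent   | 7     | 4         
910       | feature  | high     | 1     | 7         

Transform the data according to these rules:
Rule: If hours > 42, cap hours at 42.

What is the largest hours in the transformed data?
39

Step 1: Original maximum hours = 39
Step 2: Check cap of 42 against maximum
Step 3: No records exceed the cap (max 39 <= cap 42), so no capping applies
Step 4: Maximum after transformation = 39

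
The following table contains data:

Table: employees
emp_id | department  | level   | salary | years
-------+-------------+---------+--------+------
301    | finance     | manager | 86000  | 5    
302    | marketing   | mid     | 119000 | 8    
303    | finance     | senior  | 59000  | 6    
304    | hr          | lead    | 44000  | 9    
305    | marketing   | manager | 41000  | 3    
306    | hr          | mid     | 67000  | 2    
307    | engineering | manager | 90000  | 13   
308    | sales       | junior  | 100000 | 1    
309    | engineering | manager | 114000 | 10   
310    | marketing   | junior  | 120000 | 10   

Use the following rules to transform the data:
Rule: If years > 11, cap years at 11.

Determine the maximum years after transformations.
11

Step 1: Original maximum years = 13
Step 2: Apply cap at 11
Step 3: 1 records had years > 11 and were capped
Step 4: Maximum after transformation = 11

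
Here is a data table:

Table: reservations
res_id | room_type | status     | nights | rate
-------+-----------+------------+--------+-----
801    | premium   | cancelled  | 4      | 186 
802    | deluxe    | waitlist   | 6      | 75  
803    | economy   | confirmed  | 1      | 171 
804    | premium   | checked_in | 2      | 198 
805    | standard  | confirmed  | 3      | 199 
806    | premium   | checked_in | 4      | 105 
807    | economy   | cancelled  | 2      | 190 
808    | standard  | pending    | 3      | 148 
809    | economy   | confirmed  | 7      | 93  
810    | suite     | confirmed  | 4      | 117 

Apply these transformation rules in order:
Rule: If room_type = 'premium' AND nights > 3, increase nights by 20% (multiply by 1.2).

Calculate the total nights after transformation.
37.6

Step 1: Find records where room_type = 'premium' AND nights > 3
Step 2: 2 records match, summing to 8
Step 3: After multiplier: 8 × 1.2 = 9.6
Step 4: Unaffected records sum: 28
Step 5: Final sum = 9.6 + 28 = 37.6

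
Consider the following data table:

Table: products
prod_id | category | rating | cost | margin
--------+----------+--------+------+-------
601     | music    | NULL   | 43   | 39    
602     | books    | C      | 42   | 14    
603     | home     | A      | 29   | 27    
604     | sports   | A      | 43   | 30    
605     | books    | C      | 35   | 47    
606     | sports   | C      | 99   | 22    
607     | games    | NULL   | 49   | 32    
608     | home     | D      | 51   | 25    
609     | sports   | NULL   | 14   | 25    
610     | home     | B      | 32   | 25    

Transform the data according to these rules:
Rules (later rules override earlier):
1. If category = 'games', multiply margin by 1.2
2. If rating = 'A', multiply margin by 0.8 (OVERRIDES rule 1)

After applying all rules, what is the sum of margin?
281.0

Step 1: Rule 2 takes priority for records with rating = 'A'
  - 2 records: 57 × 0.8 = 45.6
Step 2: Rule 1 applies to remaining records with category = 'games'
  - 1 records: 32 × 1.2 = 38.4
Step 3: Other records unchanged: 197
Step 4: Final sum = 45.6 + 38.4 + 197 = 281.0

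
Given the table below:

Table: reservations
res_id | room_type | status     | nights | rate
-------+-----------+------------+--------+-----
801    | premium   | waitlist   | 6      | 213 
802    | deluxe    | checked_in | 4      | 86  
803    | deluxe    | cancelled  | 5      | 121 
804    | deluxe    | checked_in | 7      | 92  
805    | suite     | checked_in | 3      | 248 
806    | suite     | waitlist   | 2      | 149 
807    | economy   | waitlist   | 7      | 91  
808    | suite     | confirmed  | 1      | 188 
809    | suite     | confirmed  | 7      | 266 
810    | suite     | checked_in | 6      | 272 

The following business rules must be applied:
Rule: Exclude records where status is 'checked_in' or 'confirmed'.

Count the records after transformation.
4

Step 1: Count records to exclude
  - 4 (checked_in) + 2 (confirmed) = 6 records
Step 2: Total records: 10
Step 3: Remaining = 10 - 6 = 4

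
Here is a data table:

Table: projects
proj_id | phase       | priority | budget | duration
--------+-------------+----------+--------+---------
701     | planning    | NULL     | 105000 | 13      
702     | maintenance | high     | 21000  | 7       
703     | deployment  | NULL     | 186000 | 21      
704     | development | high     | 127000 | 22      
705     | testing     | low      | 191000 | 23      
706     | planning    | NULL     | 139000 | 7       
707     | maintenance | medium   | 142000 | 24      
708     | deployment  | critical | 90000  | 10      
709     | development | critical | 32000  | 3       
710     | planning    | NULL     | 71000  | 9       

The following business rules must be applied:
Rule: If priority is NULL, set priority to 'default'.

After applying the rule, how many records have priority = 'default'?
4

Step 1: Count records where priority IS NULL
Step 2: Found 4 records with NULL priority
Step 3: These records will have priority set to 'default'
Step 4: Records already having priority = 'default': 0
Step 5: Answer: 4 + 0 = 4 records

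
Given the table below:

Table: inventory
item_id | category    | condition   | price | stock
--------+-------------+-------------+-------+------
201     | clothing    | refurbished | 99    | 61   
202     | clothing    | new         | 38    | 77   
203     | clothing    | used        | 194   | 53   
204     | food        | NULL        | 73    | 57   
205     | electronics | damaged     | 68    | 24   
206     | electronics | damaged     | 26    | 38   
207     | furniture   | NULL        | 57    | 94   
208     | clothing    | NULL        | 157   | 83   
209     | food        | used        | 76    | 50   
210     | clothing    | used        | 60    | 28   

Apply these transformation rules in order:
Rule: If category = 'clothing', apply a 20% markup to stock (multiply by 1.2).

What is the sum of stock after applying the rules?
625.4

Step 1: Records with category = 'clothing' have total stock = 302
Step 2: Apply multiplier: 302 × 1.2 = 362.4
Step 3: Other records total: 263
Step 4: Final sum = 362.4 + 263 = 625.4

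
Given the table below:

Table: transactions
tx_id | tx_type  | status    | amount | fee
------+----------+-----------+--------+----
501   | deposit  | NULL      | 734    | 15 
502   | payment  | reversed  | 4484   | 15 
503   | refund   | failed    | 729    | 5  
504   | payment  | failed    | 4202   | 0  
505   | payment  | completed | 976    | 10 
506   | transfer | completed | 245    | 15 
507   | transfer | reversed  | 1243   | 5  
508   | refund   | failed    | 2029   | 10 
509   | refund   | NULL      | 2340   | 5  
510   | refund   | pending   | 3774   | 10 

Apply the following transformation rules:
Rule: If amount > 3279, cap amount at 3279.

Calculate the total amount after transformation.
18133

Step 1: 3 records have amount > 3279
Step 2: These records originally summed to 12460
Step 3: After capping: 3 × 3279 = 9837
Step 4: Unaffected records sum: 8296
Step 5: Final sum = 9837 + 8296 = 18133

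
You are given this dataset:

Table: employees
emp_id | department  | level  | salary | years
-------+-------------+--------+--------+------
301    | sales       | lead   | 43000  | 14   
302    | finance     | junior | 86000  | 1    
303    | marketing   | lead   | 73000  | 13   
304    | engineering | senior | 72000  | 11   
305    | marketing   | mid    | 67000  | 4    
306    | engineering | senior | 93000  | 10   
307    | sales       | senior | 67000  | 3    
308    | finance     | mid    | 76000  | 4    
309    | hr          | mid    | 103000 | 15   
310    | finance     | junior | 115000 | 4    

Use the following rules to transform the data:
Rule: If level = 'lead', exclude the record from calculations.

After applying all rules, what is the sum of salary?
679000

Step 1: Identify records where level = 'lead'
Step 2: The excluded records sum to 116000
Step 3: Original total salary = 795000
Step 4: Remaining total = 795000 - 116000 = 679000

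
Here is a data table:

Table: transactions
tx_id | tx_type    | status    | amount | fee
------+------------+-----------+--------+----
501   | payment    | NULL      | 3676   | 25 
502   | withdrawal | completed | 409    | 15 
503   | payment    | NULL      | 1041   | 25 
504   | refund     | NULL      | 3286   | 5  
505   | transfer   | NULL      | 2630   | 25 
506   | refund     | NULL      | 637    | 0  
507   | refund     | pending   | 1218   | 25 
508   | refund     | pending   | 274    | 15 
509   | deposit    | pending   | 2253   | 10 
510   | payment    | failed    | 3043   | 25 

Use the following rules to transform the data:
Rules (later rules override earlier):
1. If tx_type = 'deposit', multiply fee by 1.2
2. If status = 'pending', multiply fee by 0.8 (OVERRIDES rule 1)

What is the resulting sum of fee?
160.0

Step 1: Rule 2 takes priority for records with status = 'pending'
  - 3 records: 50 × 0.8 = 40.0
Step 2: Rule 1 applies to remaining records with tx_type = 'deposit'
  - 0 records: 0 × 1.2 = 0.0
Step 3: Other records unchanged: 120
Step 4: Final sum = 40.0 + 0.0 + 120 = 160.0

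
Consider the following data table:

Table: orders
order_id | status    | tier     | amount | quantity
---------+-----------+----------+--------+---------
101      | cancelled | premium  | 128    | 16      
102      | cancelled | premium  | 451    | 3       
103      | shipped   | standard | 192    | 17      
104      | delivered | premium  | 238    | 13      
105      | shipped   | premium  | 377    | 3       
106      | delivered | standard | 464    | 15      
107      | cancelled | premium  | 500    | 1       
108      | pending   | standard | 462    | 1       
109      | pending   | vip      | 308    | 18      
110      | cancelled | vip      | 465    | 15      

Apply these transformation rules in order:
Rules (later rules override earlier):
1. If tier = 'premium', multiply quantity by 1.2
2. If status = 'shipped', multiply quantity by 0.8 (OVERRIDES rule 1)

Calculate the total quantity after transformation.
104.6

Step 1: Rule 2 takes priority for records with status = 'shipped'
  - 2 records: 20 × 0.8 = 16.0
Step 2: Rule 1 applies to remaining records with tier = 'premium'
  - 4 records: 33 × 1.2 = 39.6
Step 3: Other records unchanged: 49
Step 4: Final sum = 16.0 + 39.6 + 49 = 104.6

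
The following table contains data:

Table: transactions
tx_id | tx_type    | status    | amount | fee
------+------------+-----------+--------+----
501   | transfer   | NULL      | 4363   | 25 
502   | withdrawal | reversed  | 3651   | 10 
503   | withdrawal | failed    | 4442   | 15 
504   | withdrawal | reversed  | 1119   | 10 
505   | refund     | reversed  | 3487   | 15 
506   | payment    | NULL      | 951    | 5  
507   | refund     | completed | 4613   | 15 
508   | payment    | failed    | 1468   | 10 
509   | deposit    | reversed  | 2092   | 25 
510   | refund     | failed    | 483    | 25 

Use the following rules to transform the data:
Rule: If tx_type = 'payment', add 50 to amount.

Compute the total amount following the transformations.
26769

Step 1: Count records where tx_type = 'payment': 2
Step 2: Total bonus added: 2 × 50 = 100
Step 3: Original sum of amount: 26669
Step 4: Final sum = 26669 + 100 = 26769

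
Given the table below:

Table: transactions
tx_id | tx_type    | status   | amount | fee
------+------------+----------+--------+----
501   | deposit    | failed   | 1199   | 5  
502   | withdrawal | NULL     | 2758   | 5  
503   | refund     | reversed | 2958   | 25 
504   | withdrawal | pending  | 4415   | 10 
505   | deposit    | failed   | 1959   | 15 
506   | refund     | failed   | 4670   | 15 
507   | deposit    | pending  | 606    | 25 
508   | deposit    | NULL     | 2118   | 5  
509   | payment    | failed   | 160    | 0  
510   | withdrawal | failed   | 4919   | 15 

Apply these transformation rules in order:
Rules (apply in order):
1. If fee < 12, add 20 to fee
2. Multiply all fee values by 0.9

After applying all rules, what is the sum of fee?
198.0

Step 1: Apply Rule 1 - Add 20 to records with fee < 12
  - 5 records affected: 25 + (5 × 20) = 125
  - Unaffected records: 95
  - Sum after Rule 1: 220
Step 2: Apply Rule 2 - Multiply all by 0.9
  - 220 × 0.9 = 198.0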